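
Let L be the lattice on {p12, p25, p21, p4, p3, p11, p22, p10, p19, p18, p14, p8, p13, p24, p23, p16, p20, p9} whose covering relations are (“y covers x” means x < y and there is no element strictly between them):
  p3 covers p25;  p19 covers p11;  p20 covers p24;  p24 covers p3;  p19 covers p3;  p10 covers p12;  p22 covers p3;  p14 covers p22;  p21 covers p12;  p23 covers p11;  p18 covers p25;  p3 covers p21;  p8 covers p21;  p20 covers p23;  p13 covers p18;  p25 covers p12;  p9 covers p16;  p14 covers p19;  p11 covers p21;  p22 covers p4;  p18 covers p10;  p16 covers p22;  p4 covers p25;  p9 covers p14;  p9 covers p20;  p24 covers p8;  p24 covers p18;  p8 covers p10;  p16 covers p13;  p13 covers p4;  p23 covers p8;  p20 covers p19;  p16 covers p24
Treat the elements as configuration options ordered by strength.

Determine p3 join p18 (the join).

p24

Common upper bounds of {p3, p18}: p16, p20, p24, p9.
The least among these is p24.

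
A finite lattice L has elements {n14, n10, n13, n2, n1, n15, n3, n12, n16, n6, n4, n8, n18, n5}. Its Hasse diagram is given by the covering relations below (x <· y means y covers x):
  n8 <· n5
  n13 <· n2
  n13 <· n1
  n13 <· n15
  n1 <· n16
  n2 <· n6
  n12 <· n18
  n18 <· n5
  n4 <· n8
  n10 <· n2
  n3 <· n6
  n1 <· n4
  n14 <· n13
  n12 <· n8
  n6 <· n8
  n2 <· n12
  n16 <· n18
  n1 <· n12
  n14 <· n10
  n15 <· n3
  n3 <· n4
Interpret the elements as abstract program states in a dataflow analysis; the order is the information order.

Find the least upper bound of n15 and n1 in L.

n4

Common upper bounds of {n15, n1}: n4, n5, n8.
The least among these is n4.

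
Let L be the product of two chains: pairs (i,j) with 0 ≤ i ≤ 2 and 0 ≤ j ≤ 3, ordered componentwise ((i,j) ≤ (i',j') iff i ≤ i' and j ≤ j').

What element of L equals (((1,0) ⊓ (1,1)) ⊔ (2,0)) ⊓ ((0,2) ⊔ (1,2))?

(1,0) ∧ (1,1) = (1,0)
(1,0) ∨ (2,0) = (2,0)
(0,2) ∨ (1,2) = (1,2)
(2,0) ∧ (1,2) = (1,0)

(1,0)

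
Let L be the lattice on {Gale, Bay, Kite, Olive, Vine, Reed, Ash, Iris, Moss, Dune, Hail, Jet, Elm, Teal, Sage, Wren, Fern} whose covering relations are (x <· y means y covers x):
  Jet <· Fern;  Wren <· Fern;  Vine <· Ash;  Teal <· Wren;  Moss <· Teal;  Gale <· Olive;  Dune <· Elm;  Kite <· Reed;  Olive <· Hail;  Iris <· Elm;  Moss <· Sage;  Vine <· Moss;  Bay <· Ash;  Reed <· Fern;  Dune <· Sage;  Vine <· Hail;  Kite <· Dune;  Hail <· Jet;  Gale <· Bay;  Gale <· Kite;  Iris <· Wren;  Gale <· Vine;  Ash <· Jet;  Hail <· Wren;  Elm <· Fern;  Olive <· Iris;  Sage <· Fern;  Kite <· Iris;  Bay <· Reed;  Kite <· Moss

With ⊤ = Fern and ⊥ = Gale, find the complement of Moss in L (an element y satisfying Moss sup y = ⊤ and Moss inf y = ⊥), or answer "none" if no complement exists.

Bay

Need y with Moss ∨ y = Fern and Moss ∧ y = Gale.
Checking each element gives: Bay.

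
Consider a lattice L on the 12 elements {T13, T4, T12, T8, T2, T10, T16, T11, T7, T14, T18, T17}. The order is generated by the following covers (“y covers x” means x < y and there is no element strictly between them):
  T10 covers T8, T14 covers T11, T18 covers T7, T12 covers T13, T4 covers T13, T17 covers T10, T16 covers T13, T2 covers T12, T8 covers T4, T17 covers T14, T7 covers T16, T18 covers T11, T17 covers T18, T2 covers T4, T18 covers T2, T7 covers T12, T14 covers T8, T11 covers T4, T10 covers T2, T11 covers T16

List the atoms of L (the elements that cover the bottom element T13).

The atoms are exactly the elements that cover T13: T12, T16, T4.

T12, T16, T4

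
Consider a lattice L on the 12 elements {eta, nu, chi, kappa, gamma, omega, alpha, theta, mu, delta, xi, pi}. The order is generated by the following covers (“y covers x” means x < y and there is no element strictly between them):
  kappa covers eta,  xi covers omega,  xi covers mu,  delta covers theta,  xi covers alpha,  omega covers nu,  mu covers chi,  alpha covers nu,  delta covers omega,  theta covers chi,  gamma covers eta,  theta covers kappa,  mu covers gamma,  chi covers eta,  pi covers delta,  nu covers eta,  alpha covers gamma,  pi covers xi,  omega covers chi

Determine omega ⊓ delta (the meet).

omega

Common lower bounds of {omega, delta}: chi, eta, nu, omega.
The greatest among these is omega.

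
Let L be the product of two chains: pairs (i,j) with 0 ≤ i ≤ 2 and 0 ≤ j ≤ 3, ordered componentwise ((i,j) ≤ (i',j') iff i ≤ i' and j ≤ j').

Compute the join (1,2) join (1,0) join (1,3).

Common upper bounds of {(1,2), (1,0), (1,3)}: (1,3), (2,3).
The least among these is (1,3).

(1,3)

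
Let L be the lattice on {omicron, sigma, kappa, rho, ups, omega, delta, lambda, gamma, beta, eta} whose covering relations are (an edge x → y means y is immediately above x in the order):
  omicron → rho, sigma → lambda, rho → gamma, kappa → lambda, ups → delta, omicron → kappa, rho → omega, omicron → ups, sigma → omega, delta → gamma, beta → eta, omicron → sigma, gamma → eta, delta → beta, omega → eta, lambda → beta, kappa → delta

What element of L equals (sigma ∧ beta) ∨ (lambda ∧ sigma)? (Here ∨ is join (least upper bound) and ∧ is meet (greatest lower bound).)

sigma ∧ beta = sigma
lambda ∧ sigma = sigma
sigma ∨ sigma = sigma

sigma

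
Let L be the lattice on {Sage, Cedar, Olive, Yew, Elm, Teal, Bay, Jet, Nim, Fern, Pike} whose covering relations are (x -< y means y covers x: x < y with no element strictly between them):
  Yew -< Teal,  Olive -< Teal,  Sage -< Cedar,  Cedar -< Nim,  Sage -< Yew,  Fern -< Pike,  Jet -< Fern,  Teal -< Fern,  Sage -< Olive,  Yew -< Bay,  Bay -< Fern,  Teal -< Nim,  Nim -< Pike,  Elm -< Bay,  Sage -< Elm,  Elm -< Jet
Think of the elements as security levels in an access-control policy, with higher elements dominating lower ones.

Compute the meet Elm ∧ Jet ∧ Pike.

Common lower bounds of {Elm, Jet, Pike}: Elm, Sage.
The greatest among these is Elm.

Elm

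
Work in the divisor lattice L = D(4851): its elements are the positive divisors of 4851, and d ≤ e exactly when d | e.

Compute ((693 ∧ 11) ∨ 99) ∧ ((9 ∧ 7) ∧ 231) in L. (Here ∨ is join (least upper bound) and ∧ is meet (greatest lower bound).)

693 ∧ 11 = 11
11 ∨ 99 = 99
9 ∧ 7 = 1
1 ∧ 231 = 1
99 ∧ 1 = 1

1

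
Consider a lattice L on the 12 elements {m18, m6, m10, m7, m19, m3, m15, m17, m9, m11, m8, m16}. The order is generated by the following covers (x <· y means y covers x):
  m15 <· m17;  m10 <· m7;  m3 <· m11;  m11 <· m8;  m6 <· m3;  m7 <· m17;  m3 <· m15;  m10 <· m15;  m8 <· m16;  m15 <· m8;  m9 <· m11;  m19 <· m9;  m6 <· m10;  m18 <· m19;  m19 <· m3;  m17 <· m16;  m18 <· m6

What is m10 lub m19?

Common upper bounds of {m10, m19}: m15, m16, m17, m8.
The least among these is m15.

m15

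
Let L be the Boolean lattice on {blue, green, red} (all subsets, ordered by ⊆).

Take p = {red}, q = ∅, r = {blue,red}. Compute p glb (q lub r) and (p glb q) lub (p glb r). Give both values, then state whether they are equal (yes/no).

q lub r = {blue,red}, so p glb (q lub r) = {red} glb {blue,red} = {red}.
p glb q = ∅ and p glb r = {red}, so (p glb q) lub (p glb r) = ∅ lub {red} = {red}.
Equal: yes.

{red}; {red}; yes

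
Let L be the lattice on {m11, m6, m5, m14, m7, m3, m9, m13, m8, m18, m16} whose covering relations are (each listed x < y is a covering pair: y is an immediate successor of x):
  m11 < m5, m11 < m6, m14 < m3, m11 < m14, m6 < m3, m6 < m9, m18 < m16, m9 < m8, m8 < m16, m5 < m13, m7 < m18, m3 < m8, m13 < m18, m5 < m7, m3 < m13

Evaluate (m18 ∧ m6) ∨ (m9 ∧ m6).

m6

m18 ∧ m6 = m6
m9 ∧ m6 = m6
m6 ∨ m6 = m6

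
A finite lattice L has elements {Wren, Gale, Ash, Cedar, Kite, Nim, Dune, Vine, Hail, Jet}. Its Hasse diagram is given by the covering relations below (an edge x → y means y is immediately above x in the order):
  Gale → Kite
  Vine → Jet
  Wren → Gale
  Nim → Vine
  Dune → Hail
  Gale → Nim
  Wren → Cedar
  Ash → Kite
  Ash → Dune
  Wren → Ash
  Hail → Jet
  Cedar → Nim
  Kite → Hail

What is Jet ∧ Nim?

Nim

Common lower bounds of {Jet, Nim}: Cedar, Gale, Nim, Wren.
The greatest among these is Nim.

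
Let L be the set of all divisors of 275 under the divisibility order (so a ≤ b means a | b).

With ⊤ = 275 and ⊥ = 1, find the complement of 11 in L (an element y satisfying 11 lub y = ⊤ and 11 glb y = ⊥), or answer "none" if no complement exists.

Need y with 11 ∨ y = 275 and 11 ∧ y = 1.
Checking each element gives: 25.

25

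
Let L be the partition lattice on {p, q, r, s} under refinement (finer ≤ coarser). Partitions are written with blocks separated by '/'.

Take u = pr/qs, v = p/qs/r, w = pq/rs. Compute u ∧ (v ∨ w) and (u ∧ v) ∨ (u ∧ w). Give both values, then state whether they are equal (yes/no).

v ∨ w = pqrs, so u ∧ (v ∨ w) = pr/qs ∧ pqrs = pr/qs.
u ∧ v = p/qs/r and u ∧ w = p/q/r/s, so (u ∧ v) ∨ (u ∧ w) = p/qs/r ∨ p/q/r/s = p/qs/r.
Equal: no.

pr/qs; p/qs/r; no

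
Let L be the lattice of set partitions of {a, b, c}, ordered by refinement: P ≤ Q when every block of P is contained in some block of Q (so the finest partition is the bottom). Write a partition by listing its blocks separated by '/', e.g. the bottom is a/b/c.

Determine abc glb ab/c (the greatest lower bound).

ab/c

The meet (common refinement) of abc and ab/c intersects blocks pairwise, giving ab/c.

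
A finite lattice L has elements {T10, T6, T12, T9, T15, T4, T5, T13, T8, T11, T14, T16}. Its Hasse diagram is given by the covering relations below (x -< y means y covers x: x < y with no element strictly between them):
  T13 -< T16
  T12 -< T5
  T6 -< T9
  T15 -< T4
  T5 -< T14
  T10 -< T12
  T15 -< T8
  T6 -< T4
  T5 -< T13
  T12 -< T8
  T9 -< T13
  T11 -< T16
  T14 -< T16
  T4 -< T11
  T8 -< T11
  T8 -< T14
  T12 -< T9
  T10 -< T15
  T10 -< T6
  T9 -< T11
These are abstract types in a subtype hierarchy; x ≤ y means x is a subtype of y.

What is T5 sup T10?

T5

Common upper bounds of {T5, T10}: T13, T14, T16, T5.
The least among these is T5.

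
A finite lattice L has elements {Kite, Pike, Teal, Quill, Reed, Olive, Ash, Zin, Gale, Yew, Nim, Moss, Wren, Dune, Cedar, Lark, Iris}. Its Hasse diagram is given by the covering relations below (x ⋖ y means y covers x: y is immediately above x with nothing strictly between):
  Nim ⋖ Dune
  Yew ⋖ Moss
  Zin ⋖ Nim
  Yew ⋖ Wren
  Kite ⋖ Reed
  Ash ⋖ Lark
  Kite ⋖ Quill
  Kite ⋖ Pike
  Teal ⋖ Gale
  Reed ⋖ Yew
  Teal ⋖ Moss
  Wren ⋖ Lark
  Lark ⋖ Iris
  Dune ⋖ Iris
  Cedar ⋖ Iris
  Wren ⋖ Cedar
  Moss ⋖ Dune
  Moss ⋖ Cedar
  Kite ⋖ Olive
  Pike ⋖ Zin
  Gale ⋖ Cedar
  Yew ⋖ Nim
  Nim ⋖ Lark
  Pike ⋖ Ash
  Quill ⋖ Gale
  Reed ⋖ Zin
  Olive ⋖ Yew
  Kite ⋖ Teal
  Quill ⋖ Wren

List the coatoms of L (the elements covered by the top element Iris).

The coatoms are exactly the elements covered by Iris: Cedar, Dune, Lark.

Cedar, Dune, Lark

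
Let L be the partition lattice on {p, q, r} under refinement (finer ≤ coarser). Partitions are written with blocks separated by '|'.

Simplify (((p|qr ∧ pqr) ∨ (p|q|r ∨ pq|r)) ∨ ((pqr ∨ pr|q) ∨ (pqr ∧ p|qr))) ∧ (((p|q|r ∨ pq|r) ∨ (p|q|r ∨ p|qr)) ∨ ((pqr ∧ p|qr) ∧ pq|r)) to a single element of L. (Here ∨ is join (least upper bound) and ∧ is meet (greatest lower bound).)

p|qr ∧ pqr = p|qr
p|q|r ∨ pq|r = pq|r
p|qr ∨ pq|r = pqr
pqr ∨ pr|q = pqr
pqr ∧ p|qr = p|qr
pqr ∨ p|qr = pqr
pqr ∨ pqr = pqr
p|q|r ∨ pq|r = pq|r
p|q|r ∨ p|qr = p|qr
pq|r ∨ p|qr = pqr
pqr ∧ p|qr = p|qr
p|qr ∧ pq|r = p|q|r
pqr ∨ p|q|r = pqr
pqr ∧ pqr = pqr

pqr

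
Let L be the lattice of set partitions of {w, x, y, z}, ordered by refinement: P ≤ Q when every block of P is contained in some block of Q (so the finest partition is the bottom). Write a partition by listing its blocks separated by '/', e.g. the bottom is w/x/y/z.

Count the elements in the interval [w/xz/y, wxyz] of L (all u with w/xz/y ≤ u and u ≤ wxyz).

5

The interval [w/xz/y, wxyz] = {w/xyz, w/xz/y, wxyz, wxz/y, wy/xz}, which has 5 elements.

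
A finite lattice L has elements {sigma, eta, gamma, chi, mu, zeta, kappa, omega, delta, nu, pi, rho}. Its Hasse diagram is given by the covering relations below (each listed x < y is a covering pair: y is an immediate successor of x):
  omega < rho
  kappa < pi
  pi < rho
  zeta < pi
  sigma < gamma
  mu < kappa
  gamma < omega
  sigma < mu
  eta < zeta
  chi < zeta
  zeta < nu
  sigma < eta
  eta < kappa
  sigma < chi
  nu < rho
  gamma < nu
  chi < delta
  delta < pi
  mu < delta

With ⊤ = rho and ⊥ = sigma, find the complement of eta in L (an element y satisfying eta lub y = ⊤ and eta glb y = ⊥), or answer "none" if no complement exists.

omega

Need y with eta ∨ y = rho and eta ∧ y = sigma.
Checking each element gives: omega.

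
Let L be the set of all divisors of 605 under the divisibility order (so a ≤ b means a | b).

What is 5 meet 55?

5

In the divisibility order, the meet is the greatest common divisor: gcd(5, 55) = 5.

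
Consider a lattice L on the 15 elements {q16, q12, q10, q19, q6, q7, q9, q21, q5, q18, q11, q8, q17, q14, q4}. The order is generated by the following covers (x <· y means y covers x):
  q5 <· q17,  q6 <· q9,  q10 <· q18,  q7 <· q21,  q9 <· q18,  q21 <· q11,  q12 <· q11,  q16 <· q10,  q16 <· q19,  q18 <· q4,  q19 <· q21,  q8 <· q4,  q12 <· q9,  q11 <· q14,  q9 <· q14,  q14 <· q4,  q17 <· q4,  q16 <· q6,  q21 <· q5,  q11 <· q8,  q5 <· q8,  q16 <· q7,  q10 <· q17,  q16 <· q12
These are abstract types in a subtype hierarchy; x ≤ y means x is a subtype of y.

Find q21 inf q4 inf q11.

Common lower bounds of {q21, q4, q11}: q16, q19, q21, q7.
The greatest among these is q21.

q21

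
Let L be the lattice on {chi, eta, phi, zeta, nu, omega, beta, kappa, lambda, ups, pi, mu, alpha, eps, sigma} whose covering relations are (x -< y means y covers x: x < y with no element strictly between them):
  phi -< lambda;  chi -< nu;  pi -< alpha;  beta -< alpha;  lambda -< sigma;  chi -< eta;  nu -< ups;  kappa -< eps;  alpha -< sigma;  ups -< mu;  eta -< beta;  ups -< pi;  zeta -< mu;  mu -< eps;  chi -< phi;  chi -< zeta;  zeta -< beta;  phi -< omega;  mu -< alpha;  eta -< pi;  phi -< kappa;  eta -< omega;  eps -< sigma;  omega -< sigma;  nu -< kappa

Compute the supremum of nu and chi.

Common upper bounds of {nu, chi}: alpha, eps, kappa, mu, nu, pi, sigma, ups.
The least among these is nu.

nu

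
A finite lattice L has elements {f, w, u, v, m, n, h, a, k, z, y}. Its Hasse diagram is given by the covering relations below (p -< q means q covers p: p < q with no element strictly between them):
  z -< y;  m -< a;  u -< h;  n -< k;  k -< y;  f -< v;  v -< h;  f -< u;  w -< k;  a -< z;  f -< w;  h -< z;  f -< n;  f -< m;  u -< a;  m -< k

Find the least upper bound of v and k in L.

y

Common upper bounds of {v, k}: y.
The least among these is y.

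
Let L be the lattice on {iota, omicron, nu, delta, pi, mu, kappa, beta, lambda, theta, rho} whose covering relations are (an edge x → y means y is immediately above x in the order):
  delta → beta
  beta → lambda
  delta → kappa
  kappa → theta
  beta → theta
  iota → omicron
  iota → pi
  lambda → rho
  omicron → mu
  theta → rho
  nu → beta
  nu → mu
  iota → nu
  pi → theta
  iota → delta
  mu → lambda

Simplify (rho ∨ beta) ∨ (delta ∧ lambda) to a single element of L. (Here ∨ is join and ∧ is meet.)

rho ∨ beta = rho
delta ∧ lambda = delta
rho ∨ delta = rho

rho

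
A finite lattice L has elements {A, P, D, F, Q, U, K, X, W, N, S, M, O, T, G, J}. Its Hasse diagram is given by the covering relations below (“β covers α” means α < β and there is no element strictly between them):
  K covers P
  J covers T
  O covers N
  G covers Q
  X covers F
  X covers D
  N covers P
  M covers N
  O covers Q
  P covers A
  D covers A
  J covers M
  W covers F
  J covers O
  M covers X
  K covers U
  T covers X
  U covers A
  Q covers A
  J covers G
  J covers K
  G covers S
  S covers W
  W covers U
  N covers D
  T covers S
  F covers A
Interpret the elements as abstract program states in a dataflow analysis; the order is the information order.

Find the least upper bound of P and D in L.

Common upper bounds of {P, D}: J, M, N, O.
The least among these is N.

N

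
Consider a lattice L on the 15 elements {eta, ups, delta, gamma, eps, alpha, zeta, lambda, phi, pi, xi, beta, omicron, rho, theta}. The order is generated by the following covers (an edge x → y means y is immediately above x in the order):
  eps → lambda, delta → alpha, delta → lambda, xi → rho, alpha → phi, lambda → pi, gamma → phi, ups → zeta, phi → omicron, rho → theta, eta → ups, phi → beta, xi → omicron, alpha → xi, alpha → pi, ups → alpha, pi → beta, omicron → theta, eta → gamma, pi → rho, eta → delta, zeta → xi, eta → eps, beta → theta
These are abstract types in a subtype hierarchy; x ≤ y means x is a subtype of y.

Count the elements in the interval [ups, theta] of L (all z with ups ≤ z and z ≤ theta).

The interval [ups, theta] = {alpha, beta, omicron, phi, pi, rho, theta, ups, xi, zeta}, which has 10 elements.

10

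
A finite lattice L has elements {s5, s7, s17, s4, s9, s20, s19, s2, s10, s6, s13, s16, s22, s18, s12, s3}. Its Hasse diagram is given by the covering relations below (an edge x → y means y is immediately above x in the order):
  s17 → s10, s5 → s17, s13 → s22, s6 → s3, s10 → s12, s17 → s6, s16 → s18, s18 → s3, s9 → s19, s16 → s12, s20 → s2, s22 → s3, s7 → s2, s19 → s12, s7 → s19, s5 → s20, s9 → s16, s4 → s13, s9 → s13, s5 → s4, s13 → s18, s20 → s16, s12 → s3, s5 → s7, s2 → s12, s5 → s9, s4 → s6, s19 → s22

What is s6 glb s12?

Common lower bounds of {s6, s12}: s17, s5.
The greatest among these is s17.

s17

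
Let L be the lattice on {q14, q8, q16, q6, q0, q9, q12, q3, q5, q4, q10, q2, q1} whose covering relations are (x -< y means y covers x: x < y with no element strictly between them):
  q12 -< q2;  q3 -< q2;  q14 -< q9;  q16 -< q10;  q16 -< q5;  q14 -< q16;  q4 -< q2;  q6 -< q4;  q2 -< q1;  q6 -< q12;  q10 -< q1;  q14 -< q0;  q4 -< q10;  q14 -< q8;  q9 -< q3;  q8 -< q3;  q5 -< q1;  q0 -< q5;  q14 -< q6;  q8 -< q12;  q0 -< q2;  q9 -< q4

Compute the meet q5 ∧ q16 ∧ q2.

q14

Common lower bounds of {q5, q16, q2}: q14.
The greatest among these is q14.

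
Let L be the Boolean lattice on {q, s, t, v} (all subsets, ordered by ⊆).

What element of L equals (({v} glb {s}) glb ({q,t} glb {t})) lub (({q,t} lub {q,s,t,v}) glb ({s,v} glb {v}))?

{v} ∧ {s} = {}
{q,t} ∧ {t} = {t}
{} ∧ {t} = {}
{q,t} ∨ {q,s,t,v} = {q,s,t,v}
{s,v} ∧ {v} = {v}
{q,s,t,v} ∧ {v} = {v}
{} ∨ {v} = {v}

{v}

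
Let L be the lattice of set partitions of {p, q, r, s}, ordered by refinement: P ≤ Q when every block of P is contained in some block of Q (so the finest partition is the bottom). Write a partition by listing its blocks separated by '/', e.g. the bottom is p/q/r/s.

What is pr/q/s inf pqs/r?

p/q/r/s

Common lower bounds of {pr/q/s, pqs/r}: p/q/r/s.
The greatest among these is p/q/r/s.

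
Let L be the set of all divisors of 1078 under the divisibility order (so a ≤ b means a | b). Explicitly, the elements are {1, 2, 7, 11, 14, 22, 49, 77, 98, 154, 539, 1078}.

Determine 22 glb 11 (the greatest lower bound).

In the divisibility order, the meet is the greatest common divisor: gcd(22, 11) = 11.

11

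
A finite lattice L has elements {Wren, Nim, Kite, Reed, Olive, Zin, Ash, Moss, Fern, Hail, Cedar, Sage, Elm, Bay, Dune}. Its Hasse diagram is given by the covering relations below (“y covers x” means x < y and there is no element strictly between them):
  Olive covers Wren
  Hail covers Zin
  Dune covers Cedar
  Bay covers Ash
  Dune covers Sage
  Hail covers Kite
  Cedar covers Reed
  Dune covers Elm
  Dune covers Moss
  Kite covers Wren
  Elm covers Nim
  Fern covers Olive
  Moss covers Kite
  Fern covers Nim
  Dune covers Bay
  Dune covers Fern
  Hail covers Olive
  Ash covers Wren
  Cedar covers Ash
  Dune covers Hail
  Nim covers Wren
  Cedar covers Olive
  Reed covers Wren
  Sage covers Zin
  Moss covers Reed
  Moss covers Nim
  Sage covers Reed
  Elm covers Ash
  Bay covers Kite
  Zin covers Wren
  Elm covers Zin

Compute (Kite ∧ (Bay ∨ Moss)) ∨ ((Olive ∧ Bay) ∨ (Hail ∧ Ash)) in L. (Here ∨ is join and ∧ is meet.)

Kite

Bay ∨ Moss = Dune
Kite ∧ Dune = Kite
Olive ∧ Bay = Wren
Hail ∧ Ash = Wren
Wren ∨ Wren = Wren
Kite ∨ Wren = Kite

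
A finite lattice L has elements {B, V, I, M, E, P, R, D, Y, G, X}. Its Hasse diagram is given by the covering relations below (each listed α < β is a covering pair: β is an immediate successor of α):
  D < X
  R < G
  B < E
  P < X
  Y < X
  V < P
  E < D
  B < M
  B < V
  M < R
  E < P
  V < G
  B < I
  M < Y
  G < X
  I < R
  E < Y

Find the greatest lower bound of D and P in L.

Common lower bounds of {D, P}: B, E.
The greatest among these is E.

E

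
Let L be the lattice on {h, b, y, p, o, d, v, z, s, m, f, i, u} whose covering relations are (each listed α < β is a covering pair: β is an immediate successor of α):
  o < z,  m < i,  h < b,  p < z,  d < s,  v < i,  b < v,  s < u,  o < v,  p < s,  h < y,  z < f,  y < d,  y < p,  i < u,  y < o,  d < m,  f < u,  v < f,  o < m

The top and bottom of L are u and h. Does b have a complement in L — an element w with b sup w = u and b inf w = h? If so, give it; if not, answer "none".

Need w with b ∨ w = u and b ∧ w = h.
Checking each element gives: s.

s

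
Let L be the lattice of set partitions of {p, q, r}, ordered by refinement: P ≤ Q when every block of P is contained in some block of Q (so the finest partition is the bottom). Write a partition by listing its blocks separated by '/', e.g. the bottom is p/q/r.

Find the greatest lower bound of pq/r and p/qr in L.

The meet (common refinement) of pq/r and p/qr intersects blocks pairwise, giving p/q/r.

p/q/r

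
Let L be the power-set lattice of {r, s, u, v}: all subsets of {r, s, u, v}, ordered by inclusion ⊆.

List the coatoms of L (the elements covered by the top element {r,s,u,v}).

The coatoms are exactly the elements covered by {r,s,u,v}: {r,s,u}, {r,s,v}, {r,u,v}, {s,u,v}.

{r,s,u}, {r,s,v}, {r,u,v}, {s,u,v}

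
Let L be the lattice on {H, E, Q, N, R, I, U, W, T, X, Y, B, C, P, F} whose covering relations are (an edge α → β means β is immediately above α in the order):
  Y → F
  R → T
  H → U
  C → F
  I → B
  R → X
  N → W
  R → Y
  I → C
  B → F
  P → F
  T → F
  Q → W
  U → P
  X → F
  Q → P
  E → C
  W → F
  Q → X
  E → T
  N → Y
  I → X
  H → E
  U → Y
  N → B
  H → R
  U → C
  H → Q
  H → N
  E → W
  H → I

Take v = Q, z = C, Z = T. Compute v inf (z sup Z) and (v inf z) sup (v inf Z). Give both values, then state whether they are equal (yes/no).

z sup Z = F, so v inf (z sup Z) = Q inf F = Q.
v inf z = H and v inf Z = H, so (v inf z) sup (v inf Z) = H sup H = H.
Equal: no.

Q; H; no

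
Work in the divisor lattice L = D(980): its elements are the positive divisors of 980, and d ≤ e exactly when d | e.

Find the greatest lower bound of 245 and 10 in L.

In the divisibility order, the meet is the greatest common divisor: gcd(245, 10) = 5.

5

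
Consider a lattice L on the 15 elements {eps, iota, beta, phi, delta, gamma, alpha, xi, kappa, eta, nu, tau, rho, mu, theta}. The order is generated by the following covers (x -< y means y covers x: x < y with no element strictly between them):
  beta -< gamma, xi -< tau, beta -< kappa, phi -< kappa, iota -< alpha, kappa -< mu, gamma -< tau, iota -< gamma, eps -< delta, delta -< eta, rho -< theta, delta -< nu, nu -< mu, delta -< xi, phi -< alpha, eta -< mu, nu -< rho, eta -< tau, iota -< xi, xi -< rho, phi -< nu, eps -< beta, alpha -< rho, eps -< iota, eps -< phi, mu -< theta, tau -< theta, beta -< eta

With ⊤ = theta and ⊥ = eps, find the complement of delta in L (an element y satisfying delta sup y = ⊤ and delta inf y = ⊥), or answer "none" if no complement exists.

none

For every candidate y, either delta ∨ y ≠ theta or delta ∧ y ≠ eps; no complement exists.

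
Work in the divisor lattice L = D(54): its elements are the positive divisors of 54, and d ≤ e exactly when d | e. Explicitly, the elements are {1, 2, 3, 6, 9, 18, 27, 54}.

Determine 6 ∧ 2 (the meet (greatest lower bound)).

2

Common lower bounds of {6, 2}: 1, 2.
The greatest among these is 2.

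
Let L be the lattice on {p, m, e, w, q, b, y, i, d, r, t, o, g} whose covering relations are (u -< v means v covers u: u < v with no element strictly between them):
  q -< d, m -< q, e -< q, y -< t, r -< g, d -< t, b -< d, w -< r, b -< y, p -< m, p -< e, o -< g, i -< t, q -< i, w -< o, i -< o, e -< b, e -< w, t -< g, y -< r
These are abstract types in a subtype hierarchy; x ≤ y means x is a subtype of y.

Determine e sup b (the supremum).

Common upper bounds of {e, b}: b, d, g, r, t, y.
The least among these is b.

b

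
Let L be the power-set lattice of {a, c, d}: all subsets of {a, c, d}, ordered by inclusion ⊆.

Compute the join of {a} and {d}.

Common upper bounds of {{a}, {d}}: {a,c,d}, {a,d}.
The least among these is {a,d}.

{a,d}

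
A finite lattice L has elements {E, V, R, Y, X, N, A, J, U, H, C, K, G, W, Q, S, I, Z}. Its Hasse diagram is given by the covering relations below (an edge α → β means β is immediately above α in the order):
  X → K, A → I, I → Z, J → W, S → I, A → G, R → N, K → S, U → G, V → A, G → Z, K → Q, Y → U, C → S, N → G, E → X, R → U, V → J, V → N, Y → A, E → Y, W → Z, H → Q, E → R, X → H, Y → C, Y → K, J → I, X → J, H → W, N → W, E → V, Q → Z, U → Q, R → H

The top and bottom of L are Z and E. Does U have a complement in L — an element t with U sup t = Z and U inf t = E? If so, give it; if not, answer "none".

J

Need t with U ∨ t = Z and U ∧ t = E.
Checking each element gives: J.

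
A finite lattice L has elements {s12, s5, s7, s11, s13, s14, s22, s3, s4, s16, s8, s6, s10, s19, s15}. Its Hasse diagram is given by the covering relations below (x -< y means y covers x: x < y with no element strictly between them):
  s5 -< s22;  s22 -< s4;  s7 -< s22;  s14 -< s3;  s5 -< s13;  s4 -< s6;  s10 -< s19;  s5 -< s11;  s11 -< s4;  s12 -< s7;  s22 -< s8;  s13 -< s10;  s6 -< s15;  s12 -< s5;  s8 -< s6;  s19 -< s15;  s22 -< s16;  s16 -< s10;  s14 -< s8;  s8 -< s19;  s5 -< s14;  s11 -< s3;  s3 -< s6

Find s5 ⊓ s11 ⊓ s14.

Common lower bounds of {s5, s11, s14}: s12, s5.
The greatest among these is s5.

s5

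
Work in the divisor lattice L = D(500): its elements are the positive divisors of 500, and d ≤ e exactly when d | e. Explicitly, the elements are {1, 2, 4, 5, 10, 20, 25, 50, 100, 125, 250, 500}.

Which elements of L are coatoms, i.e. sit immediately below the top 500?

The coatoms are exactly the elements covered by 500: 100, 250.

100, 250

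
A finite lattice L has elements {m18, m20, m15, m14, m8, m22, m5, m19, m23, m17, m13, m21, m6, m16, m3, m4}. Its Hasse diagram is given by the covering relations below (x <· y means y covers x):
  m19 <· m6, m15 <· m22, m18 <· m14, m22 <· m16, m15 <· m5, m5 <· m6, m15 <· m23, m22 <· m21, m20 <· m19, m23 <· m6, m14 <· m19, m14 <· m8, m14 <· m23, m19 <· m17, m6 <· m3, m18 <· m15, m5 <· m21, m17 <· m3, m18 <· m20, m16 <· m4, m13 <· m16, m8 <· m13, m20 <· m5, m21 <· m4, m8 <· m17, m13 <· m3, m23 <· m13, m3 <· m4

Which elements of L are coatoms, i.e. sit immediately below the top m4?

m16, m21, m3

The coatoms are exactly the elements covered by m4: m16, m21, m3.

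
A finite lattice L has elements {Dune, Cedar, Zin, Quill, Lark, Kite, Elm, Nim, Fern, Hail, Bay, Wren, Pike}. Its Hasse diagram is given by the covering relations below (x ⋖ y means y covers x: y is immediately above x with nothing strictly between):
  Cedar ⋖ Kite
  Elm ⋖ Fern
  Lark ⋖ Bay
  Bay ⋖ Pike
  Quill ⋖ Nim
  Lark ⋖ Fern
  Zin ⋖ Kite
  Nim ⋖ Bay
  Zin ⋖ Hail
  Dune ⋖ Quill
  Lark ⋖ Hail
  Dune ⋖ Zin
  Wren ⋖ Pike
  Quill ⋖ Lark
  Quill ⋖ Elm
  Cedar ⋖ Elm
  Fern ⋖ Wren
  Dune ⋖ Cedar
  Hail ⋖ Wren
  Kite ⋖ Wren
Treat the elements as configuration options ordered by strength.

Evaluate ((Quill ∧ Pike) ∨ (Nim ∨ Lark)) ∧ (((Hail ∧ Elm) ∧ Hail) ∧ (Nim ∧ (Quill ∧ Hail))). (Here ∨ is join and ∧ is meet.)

Quill

Quill ∧ Pike = Quill
Nim ∨ Lark = Bay
Quill ∨ Bay = Bay
Hail ∧ Elm = Quill
Quill ∧ Hail = Quill
Quill ∧ Hail = Quill
Nim ∧ Quill = Quill
Quill ∧ Quill = Quill
Bay ∧ Quill = Quill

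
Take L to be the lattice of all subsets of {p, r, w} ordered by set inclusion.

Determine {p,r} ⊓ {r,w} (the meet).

{r}

Common lower bounds of {{p,r}, {r,w}}: {r}, {}.
The greatest among these is {r}.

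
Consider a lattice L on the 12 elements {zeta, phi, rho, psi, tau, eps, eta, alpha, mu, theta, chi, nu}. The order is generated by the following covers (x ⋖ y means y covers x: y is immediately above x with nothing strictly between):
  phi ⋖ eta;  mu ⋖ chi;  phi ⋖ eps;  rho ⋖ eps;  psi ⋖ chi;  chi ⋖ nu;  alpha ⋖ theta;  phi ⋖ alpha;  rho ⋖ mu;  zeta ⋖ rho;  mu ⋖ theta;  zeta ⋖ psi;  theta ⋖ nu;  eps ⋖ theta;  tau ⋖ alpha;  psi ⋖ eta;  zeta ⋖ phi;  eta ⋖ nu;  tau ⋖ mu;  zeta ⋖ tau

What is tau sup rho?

mu

Common upper bounds of {tau, rho}: chi, mu, nu, theta.
The least among these is mu.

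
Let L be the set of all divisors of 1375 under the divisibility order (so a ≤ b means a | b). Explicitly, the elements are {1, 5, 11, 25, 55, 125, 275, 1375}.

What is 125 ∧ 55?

5

In the divisibility order, the meet is the greatest common divisor: gcd(125, 55) = 5.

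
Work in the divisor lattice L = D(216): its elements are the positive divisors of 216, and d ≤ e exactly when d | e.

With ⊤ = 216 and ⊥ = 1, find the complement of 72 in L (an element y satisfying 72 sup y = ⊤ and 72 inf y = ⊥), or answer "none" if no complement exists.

none

For every candidate y, either 72 ∨ y ≠ 216 or 72 ∧ y ≠ 1; no complement exists.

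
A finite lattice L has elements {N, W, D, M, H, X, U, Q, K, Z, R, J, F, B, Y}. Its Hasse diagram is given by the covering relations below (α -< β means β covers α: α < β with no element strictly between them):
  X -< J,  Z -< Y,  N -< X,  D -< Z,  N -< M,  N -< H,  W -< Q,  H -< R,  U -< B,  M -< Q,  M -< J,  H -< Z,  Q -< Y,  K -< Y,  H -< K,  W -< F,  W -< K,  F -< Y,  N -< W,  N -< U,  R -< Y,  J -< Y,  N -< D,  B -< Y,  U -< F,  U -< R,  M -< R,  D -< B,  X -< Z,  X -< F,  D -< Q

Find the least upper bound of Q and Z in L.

Y

Common upper bounds of {Q, Z}: Y.
The least among these is Y.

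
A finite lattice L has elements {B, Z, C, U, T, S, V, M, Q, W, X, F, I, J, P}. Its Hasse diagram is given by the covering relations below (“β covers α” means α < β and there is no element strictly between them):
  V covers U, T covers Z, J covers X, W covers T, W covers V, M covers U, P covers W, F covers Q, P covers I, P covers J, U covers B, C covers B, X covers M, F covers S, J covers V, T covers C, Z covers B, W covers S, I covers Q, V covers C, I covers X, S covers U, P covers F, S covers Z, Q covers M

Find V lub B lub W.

W

Common upper bounds of {V, B, W}: P, W.
The least among these is W.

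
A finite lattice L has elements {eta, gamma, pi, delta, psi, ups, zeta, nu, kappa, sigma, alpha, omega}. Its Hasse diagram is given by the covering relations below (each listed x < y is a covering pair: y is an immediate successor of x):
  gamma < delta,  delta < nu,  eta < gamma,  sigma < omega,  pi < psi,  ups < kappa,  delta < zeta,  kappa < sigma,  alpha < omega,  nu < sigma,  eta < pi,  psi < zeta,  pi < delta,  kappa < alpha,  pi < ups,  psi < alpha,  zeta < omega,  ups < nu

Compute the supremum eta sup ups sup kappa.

Common upper bounds of {eta, ups, kappa}: alpha, kappa, omega, sigma.
The least among these is kappa.

kappa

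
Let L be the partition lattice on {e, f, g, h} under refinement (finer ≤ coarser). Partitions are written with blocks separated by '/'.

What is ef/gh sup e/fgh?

The join of ef/gh and e/fgh merges any blocks that overlap across the partitions, giving efgh.

efgh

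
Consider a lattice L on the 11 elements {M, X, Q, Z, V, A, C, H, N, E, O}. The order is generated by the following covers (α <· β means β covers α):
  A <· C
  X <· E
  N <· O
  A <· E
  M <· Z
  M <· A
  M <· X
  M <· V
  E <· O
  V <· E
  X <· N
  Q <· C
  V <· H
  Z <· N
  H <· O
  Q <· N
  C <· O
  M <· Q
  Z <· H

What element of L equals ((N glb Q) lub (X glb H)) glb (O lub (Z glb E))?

N ∧ Q = Q
X ∧ H = M
Q ∨ M = Q
Z ∧ E = M
O ∨ M = O
Q ∧ O = Q

Q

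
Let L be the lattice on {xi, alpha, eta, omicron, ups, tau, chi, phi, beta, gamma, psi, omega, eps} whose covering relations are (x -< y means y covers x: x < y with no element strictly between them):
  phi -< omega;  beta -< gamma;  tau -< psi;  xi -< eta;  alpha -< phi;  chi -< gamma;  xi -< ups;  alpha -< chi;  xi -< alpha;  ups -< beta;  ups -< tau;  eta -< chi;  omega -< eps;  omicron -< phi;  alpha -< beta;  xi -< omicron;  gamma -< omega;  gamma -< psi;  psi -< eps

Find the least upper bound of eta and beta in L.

gamma

Common upper bounds of {eta, beta}: eps, gamma, omega, psi.
The least among these is gamma.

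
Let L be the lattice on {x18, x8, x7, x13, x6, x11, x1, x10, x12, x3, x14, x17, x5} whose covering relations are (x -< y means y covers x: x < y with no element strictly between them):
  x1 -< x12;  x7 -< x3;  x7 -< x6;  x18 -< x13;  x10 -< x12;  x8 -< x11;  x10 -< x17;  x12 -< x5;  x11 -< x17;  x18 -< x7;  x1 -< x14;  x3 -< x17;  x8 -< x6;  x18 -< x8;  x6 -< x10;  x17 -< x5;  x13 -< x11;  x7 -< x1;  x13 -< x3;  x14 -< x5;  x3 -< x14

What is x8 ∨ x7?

x6

Common upper bounds of {x8, x7}: x10, x12, x17, x5, x6.
The least among these is x6.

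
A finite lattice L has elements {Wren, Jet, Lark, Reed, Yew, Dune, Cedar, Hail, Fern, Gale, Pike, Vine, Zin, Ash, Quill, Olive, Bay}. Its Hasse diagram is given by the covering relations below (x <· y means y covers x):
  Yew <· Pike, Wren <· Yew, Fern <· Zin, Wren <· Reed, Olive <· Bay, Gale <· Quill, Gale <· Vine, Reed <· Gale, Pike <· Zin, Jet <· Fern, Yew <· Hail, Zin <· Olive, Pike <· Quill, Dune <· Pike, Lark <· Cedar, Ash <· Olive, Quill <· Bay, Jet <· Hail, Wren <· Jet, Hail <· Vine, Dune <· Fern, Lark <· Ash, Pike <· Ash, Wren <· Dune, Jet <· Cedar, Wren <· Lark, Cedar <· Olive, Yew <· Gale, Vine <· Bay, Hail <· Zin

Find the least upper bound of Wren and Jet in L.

Jet

Common upper bounds of {Wren, Jet}: Bay, Cedar, Fern, Hail, Jet, Olive, Vine, Zin.
The least among these is Jet.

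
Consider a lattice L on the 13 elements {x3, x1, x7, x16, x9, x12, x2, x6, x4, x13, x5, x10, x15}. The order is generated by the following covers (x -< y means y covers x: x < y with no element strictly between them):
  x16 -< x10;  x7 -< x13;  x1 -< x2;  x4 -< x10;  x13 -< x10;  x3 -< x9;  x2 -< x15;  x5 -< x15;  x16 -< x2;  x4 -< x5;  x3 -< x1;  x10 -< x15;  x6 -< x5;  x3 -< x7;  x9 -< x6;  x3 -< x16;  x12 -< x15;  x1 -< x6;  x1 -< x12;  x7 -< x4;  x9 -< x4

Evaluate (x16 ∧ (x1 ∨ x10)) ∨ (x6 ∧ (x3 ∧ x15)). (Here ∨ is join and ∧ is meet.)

x16

x1 ∨ x10 = x15
x16 ∧ x15 = x16
x3 ∧ x15 = x3
x6 ∧ x3 = x3
x16 ∨ x3 = x16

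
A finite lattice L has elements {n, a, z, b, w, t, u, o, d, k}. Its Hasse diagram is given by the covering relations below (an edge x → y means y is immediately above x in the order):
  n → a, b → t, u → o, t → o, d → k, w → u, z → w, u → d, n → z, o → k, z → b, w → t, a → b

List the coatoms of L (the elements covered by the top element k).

The coatoms are exactly the elements covered by k: d, o.

d, o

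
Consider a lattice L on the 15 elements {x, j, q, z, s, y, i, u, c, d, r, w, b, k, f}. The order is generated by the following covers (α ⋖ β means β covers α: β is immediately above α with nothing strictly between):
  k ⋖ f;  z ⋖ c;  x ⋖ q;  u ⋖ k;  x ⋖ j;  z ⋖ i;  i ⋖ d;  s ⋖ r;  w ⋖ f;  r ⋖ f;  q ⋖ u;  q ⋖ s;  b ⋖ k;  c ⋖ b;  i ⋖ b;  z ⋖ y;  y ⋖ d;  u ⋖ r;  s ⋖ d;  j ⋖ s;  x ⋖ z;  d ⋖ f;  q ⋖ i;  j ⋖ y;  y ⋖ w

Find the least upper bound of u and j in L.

r

Common upper bounds of {u, j}: f, r.
The least among these is r.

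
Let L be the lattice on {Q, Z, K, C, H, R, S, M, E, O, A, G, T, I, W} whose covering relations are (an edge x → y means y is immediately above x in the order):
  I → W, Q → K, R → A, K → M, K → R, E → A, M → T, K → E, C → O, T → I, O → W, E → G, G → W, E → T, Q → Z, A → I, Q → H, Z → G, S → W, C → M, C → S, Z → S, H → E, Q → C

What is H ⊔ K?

E

Common upper bounds of {H, K}: A, E, G, I, T, W.
The least among these is E.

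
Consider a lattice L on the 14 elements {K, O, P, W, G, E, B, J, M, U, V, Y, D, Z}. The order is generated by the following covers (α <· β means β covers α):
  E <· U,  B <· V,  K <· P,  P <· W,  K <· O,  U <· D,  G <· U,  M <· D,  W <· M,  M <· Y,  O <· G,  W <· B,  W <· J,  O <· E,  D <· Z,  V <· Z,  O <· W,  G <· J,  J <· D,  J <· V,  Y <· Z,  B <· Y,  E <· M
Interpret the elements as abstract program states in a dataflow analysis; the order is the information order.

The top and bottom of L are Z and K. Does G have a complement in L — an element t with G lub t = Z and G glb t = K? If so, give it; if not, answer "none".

For every candidate t, either G ∨ t ≠ Z or G ∧ t ≠ K; no complement exists.

none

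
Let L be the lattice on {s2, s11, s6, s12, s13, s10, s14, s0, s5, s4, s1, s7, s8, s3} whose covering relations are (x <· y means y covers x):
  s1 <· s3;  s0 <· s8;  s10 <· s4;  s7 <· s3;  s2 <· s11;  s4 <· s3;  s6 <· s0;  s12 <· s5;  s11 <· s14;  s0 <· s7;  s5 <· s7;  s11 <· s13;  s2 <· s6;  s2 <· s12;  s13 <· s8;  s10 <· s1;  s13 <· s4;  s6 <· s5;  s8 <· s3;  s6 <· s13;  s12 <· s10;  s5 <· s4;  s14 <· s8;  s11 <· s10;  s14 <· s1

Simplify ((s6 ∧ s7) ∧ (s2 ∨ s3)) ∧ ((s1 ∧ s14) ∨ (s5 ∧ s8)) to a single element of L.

s6

s6 ∧ s7 = s6
s2 ∨ s3 = s3
s6 ∧ s3 = s6
s1 ∧ s14 = s14
s5 ∧ s8 = s6
s14 ∨ s6 = s8
s6 ∧ s8 = s6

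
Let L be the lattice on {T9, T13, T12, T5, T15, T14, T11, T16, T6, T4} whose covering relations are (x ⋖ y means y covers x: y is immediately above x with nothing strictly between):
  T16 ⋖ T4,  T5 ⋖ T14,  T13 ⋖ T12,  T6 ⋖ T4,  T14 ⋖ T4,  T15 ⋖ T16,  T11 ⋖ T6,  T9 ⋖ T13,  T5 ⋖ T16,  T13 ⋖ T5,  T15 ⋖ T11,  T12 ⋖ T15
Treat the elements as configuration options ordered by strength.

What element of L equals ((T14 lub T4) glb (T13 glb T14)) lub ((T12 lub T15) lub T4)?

T14 ∨ T4 = T4
T13 ∧ T14 = T13
T4 ∧ T13 = T13
T12 ∨ T15 = T15
T15 ∨ T4 = T4
T13 ∨ T4 = T4

T4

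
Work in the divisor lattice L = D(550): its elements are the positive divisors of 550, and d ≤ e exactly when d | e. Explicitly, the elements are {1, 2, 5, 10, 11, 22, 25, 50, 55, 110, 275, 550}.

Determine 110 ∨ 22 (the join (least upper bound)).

In the divisibility order, the join is the least common multiple: lcm(110, 22) = 110.

110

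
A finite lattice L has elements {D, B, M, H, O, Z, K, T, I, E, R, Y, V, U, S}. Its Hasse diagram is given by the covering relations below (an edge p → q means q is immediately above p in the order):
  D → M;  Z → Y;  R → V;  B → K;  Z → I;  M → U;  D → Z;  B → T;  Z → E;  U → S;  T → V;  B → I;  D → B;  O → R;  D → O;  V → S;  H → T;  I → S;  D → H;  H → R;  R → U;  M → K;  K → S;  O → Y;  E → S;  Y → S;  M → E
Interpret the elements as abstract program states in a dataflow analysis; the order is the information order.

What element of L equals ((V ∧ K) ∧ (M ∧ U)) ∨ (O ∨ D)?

O

V ∧ K = B
M ∧ U = M
B ∧ M = D
O ∨ D = O
D ∨ O = O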